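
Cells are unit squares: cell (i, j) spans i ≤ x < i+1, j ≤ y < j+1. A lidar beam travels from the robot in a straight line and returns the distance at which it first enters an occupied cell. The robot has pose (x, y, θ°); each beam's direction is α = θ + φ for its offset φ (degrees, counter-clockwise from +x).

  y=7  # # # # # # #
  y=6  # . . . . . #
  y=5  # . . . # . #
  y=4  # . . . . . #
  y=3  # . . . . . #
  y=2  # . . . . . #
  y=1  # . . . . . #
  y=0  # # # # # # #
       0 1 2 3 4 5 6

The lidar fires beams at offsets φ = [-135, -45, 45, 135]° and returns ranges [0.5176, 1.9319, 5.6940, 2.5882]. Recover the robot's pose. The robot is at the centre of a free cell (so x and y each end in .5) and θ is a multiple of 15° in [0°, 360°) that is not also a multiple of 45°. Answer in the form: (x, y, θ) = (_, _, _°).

Enumerate (i+0.5, j+0.5, θ) over the 29 free cells and 16 admissible headings. For each, cast all 4 beams and compare to the given ranges.
  (4.5, 6.5, 240°): beam 2 = 3.6235 ≠ 1.9319 ✗
  (5.5, 3.5, 300°): beam 1 = 4.6587 ≠ 0.5176 ✗
  (1.5, 1.5, 210°): beam 1 = 5.6940 ≠ 0.5176 ✗
  …
  (3.5, 6.5, 210°): r_1=0.5176, r_2=1.9319, r_3=5.6940, r_4=2.5882 — all match ✓
Only this pose fits every beam.

(x, y, θ) = (3.5, 6.5, 210°)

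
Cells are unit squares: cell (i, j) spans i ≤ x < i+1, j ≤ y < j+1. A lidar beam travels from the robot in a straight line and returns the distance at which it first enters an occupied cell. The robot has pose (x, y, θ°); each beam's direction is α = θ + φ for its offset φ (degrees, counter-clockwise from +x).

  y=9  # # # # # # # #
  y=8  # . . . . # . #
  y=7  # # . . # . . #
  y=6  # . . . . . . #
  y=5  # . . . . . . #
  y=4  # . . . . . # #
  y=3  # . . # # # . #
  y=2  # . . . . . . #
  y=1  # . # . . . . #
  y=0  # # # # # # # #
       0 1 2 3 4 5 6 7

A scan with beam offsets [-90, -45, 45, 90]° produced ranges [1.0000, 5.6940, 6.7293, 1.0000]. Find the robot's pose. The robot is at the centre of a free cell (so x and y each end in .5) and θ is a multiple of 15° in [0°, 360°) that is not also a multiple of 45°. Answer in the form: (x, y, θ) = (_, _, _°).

Enumerate (i+0.5, j+0.5, θ) over the 40 free cells and 16 admissible headings. For each, cast all 4 beams and compare to the given ranges.
  (1.5, 2.5, 75°): beam 1 = 5.6940 ≠ 1.0000 ✗
  (2.5, 4.5, 105°): beam 1 = 4.6587 ≠ 1.0000 ✗
  (2.5, 8.5, 30°): beam 1 = 5.1962 ≠ 1.0000 ✗
  (3.5, 7.5, 195°): beam 1 = 1.5529 ≠ 1.0000 ✗
  …
  (1.5, 2.5, 30°): r_1=1.0000, r_2=5.6940, r_3=6.7293, r_4=1.0000 — all match ✓
Unique over the lattice → pose = (1.5, 2.5, 30°).

(x, y, θ) = (1.5, 2.5, 30°)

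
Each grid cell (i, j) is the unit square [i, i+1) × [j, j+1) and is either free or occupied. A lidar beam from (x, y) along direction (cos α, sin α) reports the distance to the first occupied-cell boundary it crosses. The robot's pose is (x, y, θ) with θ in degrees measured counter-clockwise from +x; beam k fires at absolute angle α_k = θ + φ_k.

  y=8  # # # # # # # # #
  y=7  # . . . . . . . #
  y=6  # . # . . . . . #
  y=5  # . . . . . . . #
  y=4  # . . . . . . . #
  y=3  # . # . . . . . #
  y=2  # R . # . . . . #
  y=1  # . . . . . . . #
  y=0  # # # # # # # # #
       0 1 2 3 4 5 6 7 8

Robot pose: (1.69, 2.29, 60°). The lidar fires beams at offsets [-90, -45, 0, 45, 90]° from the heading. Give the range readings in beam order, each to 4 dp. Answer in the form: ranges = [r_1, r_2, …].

ranges = [2.5800, 1.3562, 0.8198, 2.6660, 0.7967]

beam 1: φ=-90°, α=330°
  direction (0.8660, -0.5000); cell (1,2); t to first gridline: x 0.3580, y 0.5800 (then +1.1547 / +2.0000)
    (2,2) via x @ 0.3580
    (2,1) via y @ 0.5800
    (3,1) via x @ 1.5127
    (3,0) via y @ 2.5800  # hit
  → r_1 = 2.5800
beam 2: φ=-45°, α=15°
  direction (0.9659, 0.2588); cell (1,2); t to first gridline: x 0.3209, y 2.7432 (then +1.0353 / +3.8637)
    (2,2) via x @ 0.3209
    (3,2) via x @ 1.3562  # hit
  → r_2 = 1.3562
beam 3: φ=0°, α=60°
  direction (0.5000, 0.8660); cell (1,2); t to first gridline: x 0.6200, y 0.8198 (then +2.0000 / +1.1547)
    (2,2) via x @ 0.6200
    (2,3) via y @ 0.8198  # hit
  → r_3 = 0.8198
beam 4: φ=45°, α=105°
  direction (-0.2588, 0.9659); cell (1,2); t to first gridline: x 2.6660, y 0.7350 (then +3.8637 / +1.0353)
    (1,3) via y @ 0.7350
    (1,4) via y @ 1.7703
    (0,4) via x @ 2.6660  # hit
  → r_4 = 2.6660
beam 5: φ=90°, α=150°
  direction (-0.8660, 0.5000); cell (1,2); t to first gridline: x 0.7967, y 1.4200 (then +1.1547 / +2.0000)
    (0,2) via x @ 0.7967  # hit
  → r_5 = 0.7967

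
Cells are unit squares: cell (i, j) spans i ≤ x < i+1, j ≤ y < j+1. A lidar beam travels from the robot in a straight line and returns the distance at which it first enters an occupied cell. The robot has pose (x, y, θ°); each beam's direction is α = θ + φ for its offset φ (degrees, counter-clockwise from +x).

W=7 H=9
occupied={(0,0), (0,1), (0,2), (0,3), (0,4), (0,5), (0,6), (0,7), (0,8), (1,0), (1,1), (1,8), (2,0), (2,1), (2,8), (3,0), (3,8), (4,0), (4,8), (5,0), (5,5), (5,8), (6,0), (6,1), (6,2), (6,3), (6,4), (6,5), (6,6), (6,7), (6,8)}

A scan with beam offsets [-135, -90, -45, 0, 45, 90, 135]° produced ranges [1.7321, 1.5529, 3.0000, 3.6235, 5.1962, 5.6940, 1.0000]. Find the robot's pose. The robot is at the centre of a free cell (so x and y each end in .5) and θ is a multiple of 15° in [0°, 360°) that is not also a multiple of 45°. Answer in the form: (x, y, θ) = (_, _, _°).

Candidates: 32 free-cell centres × 16 headings = 512 poses. Raycast each; keep the one whose scan matches to 4 dp.
  (4.5, 3.5, 120°): beam 1 = 1.5529 ≠ 1.7321 ✗
  (2.5, 3.5, 330°): beam 1 = 1.5529 ≠ 1.7321 ✗
  (4.5, 1.5, 195°): beam 1 = 3.0000 ≠ 1.7321 ✗
  (4.5, 7.5, 15°): beam 1 = 6.3509 ≠ 1.7321 ✗
  …
  (4.5, 6.5, 195°): r_1=1.7321, r_2=1.5529, r_3=3.0000, r_4=3.6235, r_5=5.1962, r_6=5.6940, r_7=1.0000 — all match ✓
Unique over the lattice → pose = (4.5, 6.5, 195°).

(x, y, θ) = (4.5, 6.5, 195°)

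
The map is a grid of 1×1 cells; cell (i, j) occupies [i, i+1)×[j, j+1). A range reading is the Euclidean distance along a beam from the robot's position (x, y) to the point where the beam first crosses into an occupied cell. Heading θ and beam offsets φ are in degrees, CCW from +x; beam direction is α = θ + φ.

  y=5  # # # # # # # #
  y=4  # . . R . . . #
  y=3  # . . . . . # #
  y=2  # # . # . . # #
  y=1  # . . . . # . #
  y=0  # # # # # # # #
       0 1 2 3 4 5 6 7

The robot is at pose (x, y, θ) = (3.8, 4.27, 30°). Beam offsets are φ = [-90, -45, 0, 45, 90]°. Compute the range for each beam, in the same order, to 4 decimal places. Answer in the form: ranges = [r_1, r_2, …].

beam 1: φ=-90°, α=300°
  dir = (cos 300°, sin 300°) = (0.5000, -0.8660); from cell (3,4)
  next x-line at t=0.4000, next y-line at t=0.3118; Δt_x=2.0000, Δt_y=1.1547
    y: enter (3,3) at t=0.3118
    x: enter (4,3) at t=0.4000
    y: enter (4,2) at t=1.4665
    x: enter (5,2) at t=2.4000
    y: enter (5,1) at t=2.6212 ← occupied
  → r_1 = 2.6212
beam 2: φ=-45°, α=345°
  dir = (cos 345°, sin 345°) = (0.9659, -0.2588); from cell (3,4)
  next x-line at t=0.2071, next y-line at t=1.0432; Δt_x=1.0353, Δt_y=3.8637
    x: enter (4,4) at t=0.2071
    y: enter (4,3) at t=1.0432
    x: enter (5,3) at t=1.2423
    x: enter (6,3) at t=2.2776 ← occupied
  → r_2 = 2.2776
beam 3: φ=0°, α=30°
  dir = (cos 30°, sin 30°) = (0.8660, 0.5000); from cell (3,4)
  next x-line at t=0.2309, next y-line at t=1.4600; Δt_x=1.1547, Δt_y=2.0000
    x: enter (4,4) at t=0.2309
    x: enter (5,4) at t=1.3856
    y: enter (5,5) at t=1.4600 ← occupied
  → r_3 = 1.4600
beam 4: φ=45°, α=75°
  dir = (cos 75°, sin 75°) = (0.2588, 0.9659); from cell (3,4)
  next x-line at t=0.7727, next y-line at t=0.7558; Δt_x=3.8637, Δt_y=1.0353
    y: enter (3,5) at t=0.7558 ← occupied
  → r_4 = 0.7558
beam 5: φ=90°, α=120°
  dir = (cos 120°, sin 120°) = (-0.5000, 0.8660); from cell (3,4)
  next x-line at t=1.6000, next y-line at t=0.8429; Δt_x=2.0000, Δt_y=1.1547
    y: enter (3,5) at t=0.8429 ← occupied
  → r_5 = 0.8429

ranges = [2.6212, 2.2776, 1.4600, 0.7558, 0.8429]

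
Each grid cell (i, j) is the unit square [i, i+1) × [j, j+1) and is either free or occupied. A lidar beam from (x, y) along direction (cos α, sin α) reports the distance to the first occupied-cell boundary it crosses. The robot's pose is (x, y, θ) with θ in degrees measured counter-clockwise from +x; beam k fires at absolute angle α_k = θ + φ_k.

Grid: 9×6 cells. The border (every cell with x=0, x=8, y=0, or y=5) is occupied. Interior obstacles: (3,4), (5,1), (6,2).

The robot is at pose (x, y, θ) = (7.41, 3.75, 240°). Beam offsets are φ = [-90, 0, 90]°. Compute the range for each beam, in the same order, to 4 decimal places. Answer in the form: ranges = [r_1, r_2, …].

ranges = [2.5000, 0.8660, 0.6813]

beam 1: φ=-90°, α=150°
  d=(-0.8660,0.5000)  start (7,3)  tX=0.4734 tY=0.5000  stride 1/|dx|=1.1547 1/|dy|=2.0000
    cross x-line → (6,3), t=0.4734
    cross y-line → (6,4), t=0.5000
    cross x-line → (5,4), t=1.6281
    cross y-line → (5,5), t=2.5000 (wall)
  → r_1 = 2.5000
beam 2: φ=0°, α=240°
  d=(-0.5000,-0.8660)  start (7,3)  tX=0.8200 tY=0.8660  stride 1/|dx|=2.0000 1/|dy|=1.1547
    cross x-line → (6,3), t=0.8200
    cross y-line → (6,2), t=0.8660 (wall)
  → r_2 = 0.8660
beam 3: φ=90°, α=330°
  d=(0.8660,-0.5000)  start (7,3)  tX=0.6813 tY=1.5000  stride 1/|dx|=1.1547 1/|dy|=2.0000
    cross x-line → (8,3), t=0.6813 (wall)
  → r_3 = 0.6813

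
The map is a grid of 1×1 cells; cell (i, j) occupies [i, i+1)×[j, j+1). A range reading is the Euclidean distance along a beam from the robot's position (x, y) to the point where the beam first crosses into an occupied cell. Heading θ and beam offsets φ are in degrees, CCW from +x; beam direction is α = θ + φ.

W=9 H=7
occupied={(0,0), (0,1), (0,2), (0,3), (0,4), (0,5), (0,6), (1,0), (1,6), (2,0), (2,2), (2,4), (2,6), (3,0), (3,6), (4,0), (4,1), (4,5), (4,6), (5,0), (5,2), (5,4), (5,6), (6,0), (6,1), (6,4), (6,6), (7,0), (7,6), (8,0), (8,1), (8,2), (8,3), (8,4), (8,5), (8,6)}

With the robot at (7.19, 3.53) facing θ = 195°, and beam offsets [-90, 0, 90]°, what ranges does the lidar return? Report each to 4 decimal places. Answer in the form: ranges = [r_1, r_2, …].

ranges = [0.7341, 2.0478, 2.6192]

beam 1: φ=-90°, α=105°
  dir = (cos 105°, sin 105°) = (-0.2588, 0.9659); from cell (7,3)
  next x-line at t=0.7341, next y-line at t=0.4866; Δt_x=3.8637, Δt_y=1.0353
    y: enter (7,4) at t=0.4866
    x: enter (6,4) at t=0.7341 ← occupied
  → r_1 = 0.7341
beam 2: φ=0°, α=195°
  dir = (cos 195°, sin 195°) = (-0.9659, -0.2588); from cell (7,3)
  next x-line at t=0.1967, next y-line at t=2.0478; Δt_x=1.0353, Δt_y=3.8637
    x: enter (6,3) at t=0.1967
    x: enter (5,3) at t=1.2320
    y: enter (5,2) at t=2.0478 ← occupied
  → r_2 = 2.0478
beam 3: φ=90°, α=285°
  dir = (cos 285°, sin 285°) = (0.2588, -0.9659); from cell (7,3)
  next x-line at t=3.1296, next y-line at t=0.5487; Δt_x=3.8637, Δt_y=1.0353
    y: enter (7,2) at t=0.5487
    y: enter (7,1) at t=1.5840
    y: enter (7,0) at t=2.6192 ← occupied
  → r_3 = 2.6192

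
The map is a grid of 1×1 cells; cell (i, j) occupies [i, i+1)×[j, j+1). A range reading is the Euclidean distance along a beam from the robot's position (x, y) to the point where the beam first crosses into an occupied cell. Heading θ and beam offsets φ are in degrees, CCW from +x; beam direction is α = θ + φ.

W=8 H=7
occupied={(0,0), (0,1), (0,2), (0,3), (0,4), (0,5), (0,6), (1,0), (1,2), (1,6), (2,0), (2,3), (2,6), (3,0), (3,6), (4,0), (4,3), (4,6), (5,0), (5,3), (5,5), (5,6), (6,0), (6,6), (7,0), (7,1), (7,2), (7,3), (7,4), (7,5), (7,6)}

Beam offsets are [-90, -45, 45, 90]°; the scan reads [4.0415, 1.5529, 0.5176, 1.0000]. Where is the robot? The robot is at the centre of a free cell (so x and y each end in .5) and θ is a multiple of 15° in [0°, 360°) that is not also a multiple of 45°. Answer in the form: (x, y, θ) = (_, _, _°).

(x, y, θ) = (3.5, 5.5, 60°)

Candidates: 25 free-cell centres × 16 headings = 400 poses. Raycast each; keep the one whose scan matches to 4 dp.
  (1.5, 4.5, 60°): beam 1 = 1.0000 ≠ 4.0415 ✗
  (1.5, 5.5, 345°): beam 1 = 1.9319 ≠ 4.0415 ✗
  (3.5, 1.5, 330°): beam 1 = 0.5774 ≠ 4.0415 ✗
  …
  (3.5, 5.5, 60°): r_1=4.0415, r_2=1.5529, r_3=0.5176, r_4=1.0000 — all match ✓
Unique over the lattice → pose = (3.5, 5.5, 60°).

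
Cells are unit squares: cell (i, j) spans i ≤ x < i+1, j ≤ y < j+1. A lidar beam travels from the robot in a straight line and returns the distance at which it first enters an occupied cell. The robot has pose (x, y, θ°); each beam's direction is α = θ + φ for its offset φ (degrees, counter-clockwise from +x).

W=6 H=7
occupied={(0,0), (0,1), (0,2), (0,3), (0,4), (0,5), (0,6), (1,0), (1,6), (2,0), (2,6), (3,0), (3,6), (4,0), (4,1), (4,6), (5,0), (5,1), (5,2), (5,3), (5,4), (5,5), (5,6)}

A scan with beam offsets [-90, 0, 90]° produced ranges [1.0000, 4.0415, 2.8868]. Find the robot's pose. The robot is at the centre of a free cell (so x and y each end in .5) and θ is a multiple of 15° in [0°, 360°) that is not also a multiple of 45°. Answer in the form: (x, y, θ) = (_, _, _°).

Candidates: 19 free-cell centres × 16 headings = 304 poses. Raycast each; keep the one whose scan matches to 4 dp.
  (1.5, 2.5, 75°): beam 1 = 2.5882 ≠ 1.0000 ✗
  (1.5, 5.5, 195°): beam 1 = 0.5176 ≠ 1.0000 ✗
  (2.5, 5.5, 105°): beam 1 = 1.9319 ≠ 1.0000 ✗
  …
  (4.5, 3.5, 150°): r_1=1.0000, r_2=4.0415, r_3=2.8868 — all match ✓
No second candidate reproduces the full scan.

(x, y, θ) = (4.5, 3.5, 150°)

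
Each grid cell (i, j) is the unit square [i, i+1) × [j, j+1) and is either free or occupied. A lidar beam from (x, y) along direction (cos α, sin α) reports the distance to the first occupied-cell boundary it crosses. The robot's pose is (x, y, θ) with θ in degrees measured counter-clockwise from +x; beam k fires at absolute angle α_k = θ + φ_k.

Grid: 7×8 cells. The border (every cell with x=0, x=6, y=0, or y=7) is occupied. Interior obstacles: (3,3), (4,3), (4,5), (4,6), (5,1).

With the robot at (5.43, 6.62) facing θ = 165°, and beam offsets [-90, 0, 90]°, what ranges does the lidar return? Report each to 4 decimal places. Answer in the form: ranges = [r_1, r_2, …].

beam 1: φ=-90°, α=75°
  d=(0.2588,0.9659)  start (5,6)  tX=2.2023 tY=0.3934  stride 1/|dx|=3.8637 1/|dy|=1.0353
    cross y-line → (5,7), t=0.3934 (wall)
  → r_1 = 0.3934
beam 2: φ=0°, α=165°
  d=(-0.9659,0.2588)  start (5,6)  tX=0.4452 tY=1.4682  stride 1/|dx|=1.0353 1/|dy|=3.8637
    cross x-line → (4,6), t=0.4452 (wall)
  → r_2 = 0.4452
beam 3: φ=90°, α=255°
  d=(-0.2588,-0.9659)  start (5,6)  tX=1.6614 tY=0.6419  stride 1/|dx|=3.8637 1/|dy|=1.0353
    cross y-line → (5,5), t=0.6419
    cross x-line → (4,5), t=1.6614 (wall)
  → r_3 = 1.6614

ranges = [0.3934, 0.4452, 1.6614]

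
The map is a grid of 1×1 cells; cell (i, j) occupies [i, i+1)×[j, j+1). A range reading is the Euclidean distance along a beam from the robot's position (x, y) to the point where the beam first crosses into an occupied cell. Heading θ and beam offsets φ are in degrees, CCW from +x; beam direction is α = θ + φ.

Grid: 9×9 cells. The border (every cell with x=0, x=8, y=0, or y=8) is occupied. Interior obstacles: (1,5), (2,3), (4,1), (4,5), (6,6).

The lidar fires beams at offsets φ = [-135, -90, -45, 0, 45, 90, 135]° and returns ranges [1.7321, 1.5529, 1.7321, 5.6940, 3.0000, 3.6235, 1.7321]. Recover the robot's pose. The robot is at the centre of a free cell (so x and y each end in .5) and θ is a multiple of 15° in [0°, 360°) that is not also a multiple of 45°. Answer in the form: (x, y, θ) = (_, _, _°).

Candidates: 44 free-cell centres × 16 headings = 704 poses. Raycast each; keep the one whose scan matches to 4 dp.
  (7.5, 4.5, 105°): beam 1 = 0.5774 ≠ 1.7321 ✗
  (2.5, 5.5, 210°): beam 1 = 2.5882 ≠ 1.7321 ✗
  (3.5, 6.5, 300°): beam 1 = 2.5882 ≠ 1.7321 ✗
  (1.5, 7.5, 330°): beam 1 = 0.5176 ≠ 1.7321 ✗
  …
  (6.5, 2.5, 75°): r_1=1.7321, r_2=1.5529, r_3=1.7321, r_4=5.6940, r_5=3.0000, r_6=3.6235, r_7=1.7321 — all match ✓
Unique over the lattice → pose = (6.5, 2.5, 75°).

(x, y, θ) = (6.5, 2.5, 75°)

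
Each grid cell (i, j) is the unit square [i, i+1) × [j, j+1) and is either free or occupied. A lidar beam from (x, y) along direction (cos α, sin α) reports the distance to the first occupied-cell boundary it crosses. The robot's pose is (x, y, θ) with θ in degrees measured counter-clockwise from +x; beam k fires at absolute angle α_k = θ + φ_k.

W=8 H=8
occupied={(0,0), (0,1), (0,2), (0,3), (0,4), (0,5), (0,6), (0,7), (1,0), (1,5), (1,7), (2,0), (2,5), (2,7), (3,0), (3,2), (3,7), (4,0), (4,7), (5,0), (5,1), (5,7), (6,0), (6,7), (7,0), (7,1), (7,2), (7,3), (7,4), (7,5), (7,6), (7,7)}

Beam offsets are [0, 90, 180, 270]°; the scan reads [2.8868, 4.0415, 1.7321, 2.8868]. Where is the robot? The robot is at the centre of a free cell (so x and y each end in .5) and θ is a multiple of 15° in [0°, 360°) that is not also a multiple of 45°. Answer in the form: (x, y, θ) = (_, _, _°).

(x, y, θ) = (5.5, 4.5, 150°)

Enumerate (i+0.5, j+0.5, θ) over the 32 free cells and 16 admissible headings. For each, cast all 4 beams and compare to the given ranges.
  (1.5, 2.5, 15°): beam 1 = 1.5529 ≠ 2.8868 ✗
  (5.5, 6.5, 240°): beam 1 = 4.0415 ≠ 2.8868 ✗
  (1.5, 1.5, 255°): beam 1 = 0.5176 ≠ 2.8868 ✗
  …
  (5.5, 4.5, 150°): r_1=2.8868, r_2=4.0415, r_3=1.7321, r_4=2.8868 — all match ✓
No second candidate reproduces the full scan.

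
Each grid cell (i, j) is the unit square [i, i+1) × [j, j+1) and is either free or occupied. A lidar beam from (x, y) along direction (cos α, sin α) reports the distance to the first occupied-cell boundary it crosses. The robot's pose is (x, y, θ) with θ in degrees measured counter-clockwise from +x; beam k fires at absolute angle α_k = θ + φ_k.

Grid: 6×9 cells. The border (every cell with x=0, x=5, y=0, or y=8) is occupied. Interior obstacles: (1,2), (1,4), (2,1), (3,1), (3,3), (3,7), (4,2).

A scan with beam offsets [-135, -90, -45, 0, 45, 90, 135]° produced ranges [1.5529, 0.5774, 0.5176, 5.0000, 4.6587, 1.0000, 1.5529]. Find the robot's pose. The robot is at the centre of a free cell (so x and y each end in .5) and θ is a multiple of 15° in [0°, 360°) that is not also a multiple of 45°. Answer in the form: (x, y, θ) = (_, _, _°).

(x, y, θ) = (2.5, 3.5, 60°)

Candidates: 21 free-cell centres × 16 headings = 336 poses. Raycast each; keep the one whose scan matches to 4 dp.
  (4.5, 5.5, 255°): beam 1 = 1.7321 ≠ 1.5529 ✗
  (3.5, 2.5, 195°): beam 1 = 0.5774 ≠ 1.5529 ✗
  (2.5, 5.5, 30°): beam 1 = 2.5882 ≠ 1.5529 ✗
  …
  (2.5, 3.5, 60°): r_1=1.5529, r_2=0.5774, r_3=0.5176, r_4=5.0000, r_5=4.6587, r_6=1.0000, r_7=1.5529 — all match ✓
Unique over the lattice → pose = (2.5, 3.5, 60°).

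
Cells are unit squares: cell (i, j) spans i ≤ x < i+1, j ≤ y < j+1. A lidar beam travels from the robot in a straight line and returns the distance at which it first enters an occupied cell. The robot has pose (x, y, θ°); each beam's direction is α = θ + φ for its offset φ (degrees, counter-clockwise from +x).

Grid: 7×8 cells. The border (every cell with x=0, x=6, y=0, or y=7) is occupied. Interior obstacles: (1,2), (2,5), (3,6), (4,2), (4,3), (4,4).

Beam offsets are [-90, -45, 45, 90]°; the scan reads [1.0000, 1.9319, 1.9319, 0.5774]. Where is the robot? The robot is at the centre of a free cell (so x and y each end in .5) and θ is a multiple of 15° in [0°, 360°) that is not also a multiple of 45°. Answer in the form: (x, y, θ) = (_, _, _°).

(x, y, θ) = (5.5, 1.5, 150°)

Enumerate (i+0.5, j+0.5, θ) over the 24 free cells and 16 admissible headings. For each, cast all 4 beams and compare to the given ranges.
  (1.5, 6.5, 165°): beam 1 = 0.5176 ≠ 1.0000 ✗
  (5.5, 2.5, 240°): beam 1 = 0.5774 ≠ 1.0000 ✗
  (2.5, 1.5, 75°): beam 1 = 1.9319 ≠ 1.0000 ✗
  …
  (5.5, 1.5, 150°): r_1=1.0000, r_2=1.9319, r_3=1.9319, r_4=0.5774 — all match ✓
Unique over the lattice → pose = (5.5, 1.5, 150°).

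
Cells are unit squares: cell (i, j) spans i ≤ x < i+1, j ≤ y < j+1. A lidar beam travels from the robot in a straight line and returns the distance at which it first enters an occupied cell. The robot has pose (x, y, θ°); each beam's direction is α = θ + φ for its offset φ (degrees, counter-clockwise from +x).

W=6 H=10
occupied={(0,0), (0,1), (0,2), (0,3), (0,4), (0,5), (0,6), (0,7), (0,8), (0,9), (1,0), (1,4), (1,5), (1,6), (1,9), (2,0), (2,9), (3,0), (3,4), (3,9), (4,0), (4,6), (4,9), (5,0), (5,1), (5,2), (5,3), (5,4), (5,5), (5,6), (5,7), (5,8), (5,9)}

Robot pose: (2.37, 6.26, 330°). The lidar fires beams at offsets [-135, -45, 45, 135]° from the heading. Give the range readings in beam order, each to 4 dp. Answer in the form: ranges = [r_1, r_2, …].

ranges = [0.3831, 5.4456, 1.6875, 2.8367]

beam 1: φ=-135°, α=195°
  d=(-0.9659,-0.2588)  start (2,6)  tX=0.3831 tY=1.0046  stride 1/|dx|=1.0353 1/|dy|=3.8637
    cross x-line → (1,6), t=0.3831 (wall)
  → r_1 = 0.3831
beam 2: φ=-45°, α=285°
  d=(0.2588,-0.9659)  start (2,6)  tX=2.4341 tY=0.2692  stride 1/|dx|=3.8637 1/|dy|=1.0353
    cross y-line → (2,5), t=0.2692
    cross y-line → (2,4), t=1.3044
    cross y-line → (2,3), t=2.3397
    cross x-line → (3,3), t=2.4341
    cross y-line → (3,2), t=3.3750
    cross y-line → (3,1), t=4.4103
    cross y-line → (3,0), t=5.4456 (wall)
  → r_2 = 5.4456
beam 3: φ=45°, α=15°
  d=(0.9659,0.2588)  start (2,6)  tX=0.6522 tY=2.8591  stride 1/|dx|=1.0353 1/|dy|=3.8637
    cross x-line → (3,6), t=0.6522
    cross x-line → (4,6), t=1.6875 (wall)
  → r_3 = 1.6875
beam 4: φ=135°, α=105°
  d=(-0.2588,0.9659)  start (2,6)  tX=1.4296 tY=0.7661  stride 1/|dx|=3.8637 1/|dy|=1.0353
    cross y-line → (2,7), t=0.7661
    cross x-line → (1,7), t=1.4296
    cross y-line → (1,8), t=1.8014
    cross y-line → (1,9), t=2.8367 (wall)
  → r_4 = 2.8367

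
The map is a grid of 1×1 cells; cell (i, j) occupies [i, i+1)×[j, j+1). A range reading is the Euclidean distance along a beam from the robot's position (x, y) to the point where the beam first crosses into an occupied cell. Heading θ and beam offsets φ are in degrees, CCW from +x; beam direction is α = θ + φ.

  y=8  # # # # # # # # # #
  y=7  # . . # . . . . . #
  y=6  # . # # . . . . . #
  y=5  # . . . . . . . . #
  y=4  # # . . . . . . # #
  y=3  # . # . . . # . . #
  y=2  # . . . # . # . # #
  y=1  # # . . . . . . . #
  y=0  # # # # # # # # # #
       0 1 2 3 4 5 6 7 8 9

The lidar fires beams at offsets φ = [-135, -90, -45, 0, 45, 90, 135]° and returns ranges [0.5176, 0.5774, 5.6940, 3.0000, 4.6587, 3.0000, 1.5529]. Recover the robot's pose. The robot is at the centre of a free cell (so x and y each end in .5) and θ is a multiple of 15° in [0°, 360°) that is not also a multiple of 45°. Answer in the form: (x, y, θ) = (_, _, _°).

Candidates: 45 free-cell centres × 16 headings = 720 poses. Raycast each; keep the one whose scan matches to 4 dp.
  (7.5, 4.5, 15°): beam 1 = 1.0000 ≠ 0.5176 ✗
  (3.5, 5.5, 75°): beam 1 = 2.8868 ≠ 0.5176 ✗
  (5.5, 5.5, 195°): beam 1 = 2.8868 ≠ 0.5176 ✗
  …
  (4.5, 6.5, 300°): r_1=0.5176, r_2=0.5774, r_3=5.6940, r_4=3.0000, r_5=4.6587, r_6=3.0000, r_7=1.5529 — all match ✓
Only this pose fits every beam.

(x, y, θ) = (4.5, 6.5, 300°)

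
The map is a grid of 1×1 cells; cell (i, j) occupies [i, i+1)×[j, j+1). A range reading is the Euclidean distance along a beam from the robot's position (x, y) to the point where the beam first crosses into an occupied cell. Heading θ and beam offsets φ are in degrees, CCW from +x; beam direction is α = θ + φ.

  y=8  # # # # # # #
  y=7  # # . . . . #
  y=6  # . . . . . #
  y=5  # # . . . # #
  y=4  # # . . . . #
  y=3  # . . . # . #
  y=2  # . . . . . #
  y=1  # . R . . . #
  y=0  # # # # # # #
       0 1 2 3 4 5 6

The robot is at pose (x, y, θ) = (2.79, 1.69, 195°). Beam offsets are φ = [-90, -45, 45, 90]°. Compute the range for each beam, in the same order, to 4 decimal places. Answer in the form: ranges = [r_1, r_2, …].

beam 1: φ=-90°, α=105°
  dir = (cos 105°, sin 105°) = (-0.2588, 0.9659); from cell (2,1)
  next x-line at t=3.0523, next y-line at t=0.3209; Δt_x=3.8637, Δt_y=1.0353
    y: enter (2,2) at t=0.3209
    y: enter (2,3) at t=1.3562
    y: enter (2,4) at t=2.3915
    x: enter (1,4) at t=3.0523 ← occupied
  → r_1 = 3.0523
beam 2: φ=-45°, α=150°
  dir = (cos 150°, sin 150°) = (-0.8660, 0.5000); from cell (2,1)
  next x-line at t=0.9122, next y-line at t=0.6200; Δt_x=1.1547, Δt_y=2.0000
    y: enter (2,2) at t=0.6200
    x: enter (1,2) at t=0.9122
    x: enter (0,2) at t=2.0669 ← occupied
  → r_2 = 2.0669
beam 3: φ=45°, α=240°
  dir = (cos 240°, sin 240°) = (-0.5000, -0.8660); from cell (2,1)
  next x-line at t=1.5800, next y-line at t=0.7967; Δt_x=2.0000, Δt_y=1.1547
    y: enter (2,0) at t=0.7967 ← occupied
  → r_3 = 0.7967
beam 4: φ=90°, α=285°
  dir = (cos 285°, sin 285°) = (0.2588, -0.9659); from cell (2,1)
  next x-line at t=0.8114, next y-line at t=0.7143; Δt_x=3.8637, Δt_y=1.0353
    y: enter (2,0) at t=0.7143 ← occupied
  → r_4 = 0.7143

ranges = [3.0523, 2.0669, 0.7967, 0.7143]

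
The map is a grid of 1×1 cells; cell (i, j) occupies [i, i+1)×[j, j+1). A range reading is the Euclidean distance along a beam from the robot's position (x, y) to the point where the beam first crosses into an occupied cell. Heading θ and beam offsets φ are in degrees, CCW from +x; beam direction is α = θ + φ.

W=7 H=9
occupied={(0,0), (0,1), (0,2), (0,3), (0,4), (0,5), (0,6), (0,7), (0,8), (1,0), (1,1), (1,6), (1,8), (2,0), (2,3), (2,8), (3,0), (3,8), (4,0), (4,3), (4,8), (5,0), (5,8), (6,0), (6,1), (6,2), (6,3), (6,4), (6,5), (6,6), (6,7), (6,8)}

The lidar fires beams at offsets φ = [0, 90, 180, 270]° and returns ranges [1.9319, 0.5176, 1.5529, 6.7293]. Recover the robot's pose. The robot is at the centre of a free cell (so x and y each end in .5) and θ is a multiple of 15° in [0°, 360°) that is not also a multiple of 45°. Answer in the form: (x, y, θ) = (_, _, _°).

(x, y, θ) = (2.5, 7.5, 15°)

Candidates: 31 free-cell centres × 16 headings = 496 poses. Raycast each; keep the one whose scan matches to 4 dp.
  (1.5, 3.5, 345°): beam 1 = 0.5176 ≠ 1.9319 ✗
  (1.5, 2.5, 330°): beam 1 = 3.0000 ≠ 1.9319 ✗
  (2.5, 1.5, 300°): beam 1 = 0.5774 ≠ 1.9319 ✗
  (5.5, 3.5, 60°): beam 1 = 1.0000 ≠ 1.9319 ✗
  …
  (2.5, 7.5, 15°): r_1=1.9319, r_2=0.5176, r_3=1.5529, r_4=6.7293 — all match ✓
Only this pose fits every beam.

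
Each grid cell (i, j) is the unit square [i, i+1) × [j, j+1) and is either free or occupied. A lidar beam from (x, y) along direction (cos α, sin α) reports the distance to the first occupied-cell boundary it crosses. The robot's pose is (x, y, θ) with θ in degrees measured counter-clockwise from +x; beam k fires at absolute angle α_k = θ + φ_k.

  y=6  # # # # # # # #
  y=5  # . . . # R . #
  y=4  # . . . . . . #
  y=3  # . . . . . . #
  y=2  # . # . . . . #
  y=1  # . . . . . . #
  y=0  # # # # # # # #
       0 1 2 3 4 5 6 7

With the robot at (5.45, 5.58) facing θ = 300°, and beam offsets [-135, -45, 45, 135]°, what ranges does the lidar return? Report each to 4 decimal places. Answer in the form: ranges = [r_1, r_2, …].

beam 1: φ=-135°, α=165°
  dir = (cos 165°, sin 165°) = (-0.9659, 0.2588); from cell (5,5)
  next x-line at t=0.4659, next y-line at t=1.6228; Δt_x=1.0353, Δt_y=3.8637
    x: enter (4,5) at t=0.4659 ← occupied
  → r_1 = 0.4659
beam 2: φ=-45°, α=255°
  dir = (cos 255°, sin 255°) = (-0.2588, -0.9659); from cell (5,5)
  next x-line at t=1.7387, next y-line at t=0.6005; Δt_x=3.8637, Δt_y=1.0353
    y: enter (5,4) at t=0.6005
    y: enter (5,3) at t=1.6357
    x: enter (4,3) at t=1.7387
    y: enter (4,2) at t=2.6710
    y: enter (4,1) at t=3.7063
    y: enter (4,0) at t=4.7416 ← occupied
  → r_2 = 4.7416
beam 3: φ=45°, α=345°
  dir = (cos 345°, sin 345°) = (0.9659, -0.2588); from cell (5,5)
  next x-line at t=0.5694, next y-line at t=2.2409; Δt_x=1.0353, Δt_y=3.8637
    x: enter (6,5) at t=0.5694
    x: enter (7,5) at t=1.6047 ← occupied
  → r_3 = 1.6047
beam 4: φ=135°, α=75°
  dir = (cos 75°, sin 75°) = (0.2588, 0.9659); from cell (5,5)
  next x-line at t=2.1250, next y-line at t=0.4348; Δt_x=3.8637, Δt_y=1.0353
    y: enter (5,6) at t=0.4348 ← occupied
  → r_4 = 0.4348

ranges = [0.4659, 4.7416, 1.6047, 0.4348]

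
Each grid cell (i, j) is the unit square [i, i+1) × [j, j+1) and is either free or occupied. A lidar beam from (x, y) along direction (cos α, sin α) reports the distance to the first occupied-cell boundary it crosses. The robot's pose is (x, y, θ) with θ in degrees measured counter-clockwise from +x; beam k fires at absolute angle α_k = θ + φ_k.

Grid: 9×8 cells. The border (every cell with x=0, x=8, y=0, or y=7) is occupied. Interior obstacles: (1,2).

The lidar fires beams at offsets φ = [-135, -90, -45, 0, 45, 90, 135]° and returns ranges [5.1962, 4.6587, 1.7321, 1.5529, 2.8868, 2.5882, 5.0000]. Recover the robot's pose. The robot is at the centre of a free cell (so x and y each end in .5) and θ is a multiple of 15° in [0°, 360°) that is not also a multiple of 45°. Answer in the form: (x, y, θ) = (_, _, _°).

(x, y, θ) = (5.5, 2.5, 285°)

Enumerate (i+0.5, j+0.5, θ) over the 41 free cells and 16 admissible headings. For each, cast all 7 beams and compare to the given ranges.
  (7.5, 4.5, 120°): beam 1 = 0.5176 ≠ 5.1962 ✗
  (4.5, 1.5, 195°): beam 1 = 6.3509 ≠ 5.1962 ✗
  (4.5, 6.5, 255°): beam 1 = 0.5774 ≠ 5.1962 ✗
  (6.5, 5.5, 75°): beam 1 = 3.0000 ≠ 5.1962 ✗
  …
  (5.5, 2.5, 285°): r_1=5.1962, r_2=4.6587, r_3=1.7321, r_4=1.5529, r_5=2.8868, r_6=2.5882, r_7=5.0000 — all match ✓
Unique over the lattice → pose = (5.5, 2.5, 285°).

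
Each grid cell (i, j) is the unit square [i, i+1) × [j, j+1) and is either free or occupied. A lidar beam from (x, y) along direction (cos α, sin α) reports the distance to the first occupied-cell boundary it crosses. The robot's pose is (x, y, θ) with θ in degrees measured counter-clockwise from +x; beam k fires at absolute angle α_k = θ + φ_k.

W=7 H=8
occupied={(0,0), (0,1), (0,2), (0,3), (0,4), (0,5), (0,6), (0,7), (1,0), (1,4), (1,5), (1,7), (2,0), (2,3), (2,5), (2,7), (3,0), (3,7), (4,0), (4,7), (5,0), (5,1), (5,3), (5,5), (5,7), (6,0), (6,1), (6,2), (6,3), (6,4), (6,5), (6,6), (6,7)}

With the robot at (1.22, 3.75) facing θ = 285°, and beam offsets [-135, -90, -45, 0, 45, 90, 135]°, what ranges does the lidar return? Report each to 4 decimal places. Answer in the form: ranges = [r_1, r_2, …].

ranges = [0.2540, 0.2278, 0.4400, 2.8470, 0.9007, 0.8075, 0.2887]

beam 1: φ=-135°, α=150°
  dir = (cos 150°, sin 150°) = (-0.8660, 0.5000); from cell (1,3)
  next x-line at t=0.2540, next y-line at t=0.5000; Δt_x=1.1547, Δt_y=2.0000
    x: enter (0,3) at t=0.2540 ← occupied
  → r_1 = 0.2540
beam 2: φ=-90°, α=195°
  dir = (cos 195°, sin 195°) = (-0.9659, -0.2588); from cell (1,3)
  next x-line at t=0.2278, next y-line at t=2.8978; Δt_x=1.0353, Δt_y=3.8637
    x: enter (0,3) at t=0.2278 ← occupied
  → r_2 = 0.2278
beam 3: φ=-45°, α=240°
  dir = (cos 240°, sin 240°) = (-0.5000, -0.8660); from cell (1,3)
  next x-line at t=0.4400, next y-line at t=0.8660; Δt_x=2.0000, Δt_y=1.1547
    x: enter (0,3) at t=0.4400 ← occupied
  → r_3 = 0.4400
beam 4: φ=0°, α=285°
  dir = (cos 285°, sin 285°) = (0.2588, -0.9659); from cell (1,3)
  next x-line at t=3.0137, next y-line at t=0.7765; Δt_x=3.8637, Δt_y=1.0353
    y: enter (1,2) at t=0.7765
    y: enter (1,1) at t=1.8117
    y: enter (1,0) at t=2.8470 ← occupied
  → r_4 = 2.8470
beam 5: φ=45°, α=330°
  dir = (cos 330°, sin 330°) = (0.8660, -0.5000); from cell (1,3)
  next x-line at t=0.9007, next y-line at t=1.5000; Δt_x=1.1547, Δt_y=2.0000
    x: enter (2,3) at t=0.9007 ← occupied
  → r_5 = 0.9007
beam 6: φ=90°, α=15°
  dir = (cos 15°, sin 15°) = (0.9659, 0.2588); from cell (1,3)
  next x-line at t=0.8075, next y-line at t=0.9659; Δt_x=1.0353, Δt_y=3.8637
    x: enter (2,3) at t=0.8075 ← occupied
  → r_6 = 0.8075
beam 7: φ=135°, α=60°
  dir = (cos 60°, sin 60°) = (0.5000, 0.8660); from cell (1,3)
  next x-line at t=1.5600, next y-line at t=0.2887; Δt_x=2.0000, Δt_y=1.1547
    y: enter (1,4) at t=0.2887 ← occupied
  → r_7 = 0.2887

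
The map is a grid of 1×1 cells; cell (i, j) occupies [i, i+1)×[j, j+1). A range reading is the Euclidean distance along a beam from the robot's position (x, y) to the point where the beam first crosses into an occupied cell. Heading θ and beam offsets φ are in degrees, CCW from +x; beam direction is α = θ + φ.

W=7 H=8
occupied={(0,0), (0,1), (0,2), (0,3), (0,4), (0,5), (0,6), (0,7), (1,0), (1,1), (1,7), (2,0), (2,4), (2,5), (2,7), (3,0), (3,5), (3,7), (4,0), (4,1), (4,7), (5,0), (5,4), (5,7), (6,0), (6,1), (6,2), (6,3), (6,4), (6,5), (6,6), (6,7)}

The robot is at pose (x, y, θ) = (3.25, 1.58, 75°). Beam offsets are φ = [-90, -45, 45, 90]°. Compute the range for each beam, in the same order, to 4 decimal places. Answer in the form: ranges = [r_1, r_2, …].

beam 1: φ=-90°, α=345°
  cosα=0.9659 sinα=-0.2588 | (3,1) | tMaxX 0.7765 tMaxY 2.2409 | tΔX 1.0353 tΔY 3.8637
    t=0.7765 [x] (4,1) — stop
  → r_1 = 0.7765
beam 2: φ=-45°, α=30°
  cosα=0.8660 sinα=0.5000 | (3,1) | tMaxX 0.8660 tMaxY 0.8400 | tΔX 1.1547 tΔY 2.0000
    t=0.8400 [y] (3,2)
    t=0.8660 [x] (4,2)
    t=2.0207 [x] (5,2)
    t=2.8400 [y] (5,3)
    t=3.1754 [x] (6,3) — stop
  → r_2 = 3.1754
beam 3: φ=45°, α=120°
  cosα=-0.5000 sinα=0.8660 | (3,1) | tMaxX 0.5000 tMaxY 0.4850 | tΔX 2.0000 tΔY 1.1547
    t=0.4850 [y] (3,2)
    t=0.5000 [x] (2,2)
    t=1.6397 [y] (2,3)
    t=2.5000 [x] (1,3)
    t=2.7944 [y] (1,4)
    t=3.9491 [y] (1,5)
    t=4.5000 [x] (0,5) — stop
  → r_3 = 4.5000
beam 4: φ=90°, α=165°
  cosα=-0.9659 sinα=0.2588 | (3,1) | tMaxX 0.2588 tMaxY 1.6228 | tΔX 1.0353 tΔY 3.8637
    t=0.2588 [x] (2,1)
    t=1.2941 [x] (1,1) — stop
  → r_4 = 1.2941

ranges = [0.7765, 3.1754, 4.5000, 1.2941]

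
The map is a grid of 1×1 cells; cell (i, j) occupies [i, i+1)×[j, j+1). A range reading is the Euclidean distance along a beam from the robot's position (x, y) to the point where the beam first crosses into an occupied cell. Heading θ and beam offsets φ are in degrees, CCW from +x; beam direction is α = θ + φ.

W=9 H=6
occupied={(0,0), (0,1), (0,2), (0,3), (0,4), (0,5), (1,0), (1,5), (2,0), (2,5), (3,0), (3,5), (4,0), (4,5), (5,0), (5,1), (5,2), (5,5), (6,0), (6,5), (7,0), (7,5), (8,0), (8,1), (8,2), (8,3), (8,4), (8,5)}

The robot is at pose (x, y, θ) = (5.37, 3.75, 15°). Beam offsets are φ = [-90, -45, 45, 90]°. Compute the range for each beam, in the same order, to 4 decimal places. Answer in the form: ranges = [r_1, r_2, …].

ranges = [0.7765, 3.0369, 1.4434, 1.2941]

beam 1: φ=-90°, α=285°
  direction (0.2588, -0.9659); cell (5,3); t to first gridline: x 2.4341, y 0.7765 (then +3.8637 / +1.0353)
    (5,2) via y @ 0.7765  # hit
  → r_1 = 0.7765
beam 2: φ=-45°, α=330°
  direction (0.8660, -0.5000); cell (5,3); t to first gridline: x 0.7275, y 1.5000 (then +1.1547 / +2.0000)
    (6,3) via x @ 0.7275
    (6,2) via y @ 1.5000
    (7,2) via x @ 1.8822
    (8,2) via x @ 3.0369  # hit
  → r_2 = 3.0369
beam 3: φ=45°, α=60°
  direction (0.5000, 0.8660); cell (5,3); t to first gridline: x 1.2600, y 0.2887 (then +2.0000 / +1.1547)
    (5,4) via y @ 0.2887
    (6,4) via x @ 1.2600
    (6,5) via y @ 1.4434  # hit
  → r_3 = 1.4434
beam 4: φ=90°, α=105°
  direction (-0.2588, 0.9659); cell (5,3); t to first gridline: x 1.4296, y 0.2588 (then +3.8637 / +1.0353)
    (5,4) via y @ 0.2588
    (5,5) via y @ 1.2941  # hit
  → r_4 = 1.2941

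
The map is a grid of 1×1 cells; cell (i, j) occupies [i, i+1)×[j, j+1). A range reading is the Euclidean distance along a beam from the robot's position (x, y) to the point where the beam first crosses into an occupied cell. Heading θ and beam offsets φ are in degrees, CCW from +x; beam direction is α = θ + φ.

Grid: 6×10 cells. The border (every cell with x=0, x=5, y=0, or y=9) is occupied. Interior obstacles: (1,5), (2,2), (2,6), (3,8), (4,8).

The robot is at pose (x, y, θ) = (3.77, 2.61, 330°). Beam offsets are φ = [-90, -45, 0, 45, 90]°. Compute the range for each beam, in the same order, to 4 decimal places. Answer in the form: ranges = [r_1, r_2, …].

beam 1: φ=-90°, α=240°
  direction (-0.5000, -0.8660); cell (3,2); t to first gridline: x 1.5400, y 0.7044 (then +2.0000 / +1.1547)
    (3,1) via y @ 0.7044
    (2,1) via x @ 1.5400
    (2,0) via y @ 1.8591  # hit
  → r_1 = 1.8591
beam 2: φ=-45°, α=285°
  direction (0.2588, -0.9659); cell (3,2); t to first gridline: x 0.8887, y 0.6315 (then +3.8637 / +1.0353)
    (3,1) via y @ 0.6315
    (4,1) via x @ 0.8887
    (4,0) via y @ 1.6668  # hit
  → r_2 = 1.6668
beam 3: φ=0°, α=330°
  direction (0.8660, -0.5000); cell (3,2); t to first gridline: x 0.2656, y 1.2200 (then +1.1547 / +2.0000)
    (4,2) via x @ 0.2656
    (4,1) via y @ 1.2200
    (5,1) via x @ 1.4203  # hit
  → r_3 = 1.4203
beam 4: φ=45°, α=15°
  direction (0.9659, 0.2588); cell (3,2); t to first gridline: x 0.2381, y 1.5068 (then +1.0353 / +3.8637)
    (4,2) via x @ 0.2381
    (5,2) via x @ 1.2734  # hit
  → r_4 = 1.2734
beam 5: φ=90°, α=60°
  direction (0.5000, 0.8660); cell (3,2); t to first gridline: x 0.4600, y 0.4503 (then +2.0000 / +1.1547)
    (3,3) via y @ 0.4503
    (4,3) via x @ 0.4600
    (4,4) via y @ 1.6050
    (5,4) via x @ 2.4600  # hit
  → r_5 = 2.4600

ranges = [1.8591, 1.6668, 1.4203, 1.2734, 2.4600]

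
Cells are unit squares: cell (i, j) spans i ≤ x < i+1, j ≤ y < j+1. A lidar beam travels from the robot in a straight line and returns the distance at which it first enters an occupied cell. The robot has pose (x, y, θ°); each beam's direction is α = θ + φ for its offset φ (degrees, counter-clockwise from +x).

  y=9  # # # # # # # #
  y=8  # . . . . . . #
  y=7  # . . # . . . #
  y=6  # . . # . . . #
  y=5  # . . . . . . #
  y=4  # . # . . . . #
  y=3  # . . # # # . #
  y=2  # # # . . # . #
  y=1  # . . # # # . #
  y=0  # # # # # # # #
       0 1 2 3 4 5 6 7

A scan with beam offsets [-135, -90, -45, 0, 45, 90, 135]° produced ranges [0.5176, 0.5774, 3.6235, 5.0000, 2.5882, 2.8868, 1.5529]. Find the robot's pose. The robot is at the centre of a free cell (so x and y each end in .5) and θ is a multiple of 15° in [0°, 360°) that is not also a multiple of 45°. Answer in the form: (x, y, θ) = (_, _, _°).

(x, y, θ) = (4.5, 7.5, 300°)

Enumerate (i+0.5, j+0.5, θ) over the 36 free cells and 16 admissible headings. For each, cast all 7 beams and compare to the given ranges.
  (1.5, 8.5, 120°): beam 1 = 1.9319 ≠ 0.5176 ✗
  (5.5, 8.5, 30°): beam 1 = 4.6587 ≠ 0.5176 ✗
  (6.5, 3.5, 105°): beam 1 = 0.5774 ≠ 0.5176 ✗
  (2.5, 1.5, 15°): beam 1 = 0.5774 ≠ 0.5176 ✗
  (4.5, 5.5, 15°): beam 1 = 1.7321 ≠ 0.5176 ✗
  …
  (4.5, 7.5, 300°): r_1=0.5176, r_2=0.5774, r_3=3.6235, r_4=5.0000, r_5=2.5882, r_6=2.8868, r_7=1.5529 — all match ✓
Only this pose fits every beam.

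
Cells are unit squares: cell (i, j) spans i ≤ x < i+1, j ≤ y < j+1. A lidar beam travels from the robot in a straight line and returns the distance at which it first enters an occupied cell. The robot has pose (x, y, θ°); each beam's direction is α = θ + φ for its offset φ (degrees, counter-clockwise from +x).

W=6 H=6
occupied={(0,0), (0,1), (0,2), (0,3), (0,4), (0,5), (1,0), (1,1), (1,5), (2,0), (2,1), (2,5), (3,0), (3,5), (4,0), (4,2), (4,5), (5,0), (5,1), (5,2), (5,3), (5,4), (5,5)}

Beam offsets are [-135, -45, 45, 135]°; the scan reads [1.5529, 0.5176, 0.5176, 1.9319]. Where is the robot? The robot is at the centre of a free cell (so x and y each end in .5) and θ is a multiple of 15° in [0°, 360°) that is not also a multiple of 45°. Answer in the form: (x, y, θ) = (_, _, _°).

(x, y, θ) = (4.5, 4.5, 30°)

Enumerate (i+0.5, j+0.5, θ) over the 13 free cells and 16 admissible headings. For each, cast all 4 beams and compare to the given ranges.
  (3.5, 4.5, 60°): beam 1 = 1.9319 ≠ 1.5529 ✗
  (3.5, 1.5, 120°): beam 2 = 3.6235 ≠ 0.5176 ✗
  (3.5, 3.5, 150°): beam 2 = 1.5529 ≠ 0.5176 ✗
  (3.5, 2.5, 210°): beam 1 = 2.5882 ≠ 1.5529 ✗
  (4.5, 1.5, 300°): beam 4 = 0.5176 ≠ 1.9319 ✗
  …
  (4.5, 4.5, 30°): r_1=1.5529, r_2=0.5176, r_3=0.5176, r_4=1.9319 — all match ✓
Only this pose fits every beam.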